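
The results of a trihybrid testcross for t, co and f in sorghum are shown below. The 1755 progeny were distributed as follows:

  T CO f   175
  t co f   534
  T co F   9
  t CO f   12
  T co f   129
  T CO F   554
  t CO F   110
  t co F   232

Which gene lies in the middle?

co

The two most frequent reciprocal classes, t co f and T CO F, are the parental types, so the F1 was t co f / T CO F.
The two rarest classes, t CO f and T co F, are the double crossovers. Comparing them with the parentals, only the co allele has switched, so co is the middle locus and the order is f – co – t.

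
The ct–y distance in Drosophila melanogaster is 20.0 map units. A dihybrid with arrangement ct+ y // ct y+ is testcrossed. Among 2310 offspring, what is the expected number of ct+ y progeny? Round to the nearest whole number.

A map distance of 20.0 map units corresponds to a recombination frequency of 0.200.
The F1 is ct+ y / ct y+, so ct+ y is a parental gamete class with expected frequency (1 − r)/2 = 0.800/2 = 0.4000.
Expected number = 0.4000 × 2310 = 924.00 ≈ 924.

924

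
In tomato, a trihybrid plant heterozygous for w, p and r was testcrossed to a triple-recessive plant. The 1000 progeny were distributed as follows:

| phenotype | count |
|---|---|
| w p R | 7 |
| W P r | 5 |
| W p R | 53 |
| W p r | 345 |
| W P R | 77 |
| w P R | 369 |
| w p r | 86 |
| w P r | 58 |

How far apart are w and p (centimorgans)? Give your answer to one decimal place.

The two most frequent reciprocal classes, W p r and w P R, are the parental types, so the F1 was W p r / w P R.
The two rarest classes, W P r and w p R, are the double crossovers. Comparing them with the parentals, only the p allele has switched, so p is the middle locus and the order is w – p – r.
Crossovers in the w–p interval produce the single-crossover classes w p r and W P R (86 + 77 = 163) plus the double crossovers (12).
RF(w–p) = (163 + 12) / 1000 = 175/1000 = 0.1750 → 17.5 centimorgans.

17.5 centimorgans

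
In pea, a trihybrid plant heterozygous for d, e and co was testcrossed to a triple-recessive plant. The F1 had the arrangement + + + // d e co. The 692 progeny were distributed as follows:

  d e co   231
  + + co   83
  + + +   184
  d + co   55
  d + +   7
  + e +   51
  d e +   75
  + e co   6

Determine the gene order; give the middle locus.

d

The two rarest classes, d + + and + e co, are the double crossovers. Comparing them with the parentals, only the d allele has switched, so d is the middle locus and the order is co – d – e.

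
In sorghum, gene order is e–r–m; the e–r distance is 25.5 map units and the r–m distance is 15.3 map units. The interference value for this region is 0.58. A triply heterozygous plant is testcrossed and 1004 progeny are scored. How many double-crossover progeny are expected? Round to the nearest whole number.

16

Map distances give recombination frequencies of 0.255 and 0.153 for the two intervals.
With interference 0.58 (so coincidence = 0.42), expected double-crossover frequency = 0.255 × 0.153 × 0.42 = 0.01639.
Expected number = 0.01639 × 1004 = 16.45 ≈ 16.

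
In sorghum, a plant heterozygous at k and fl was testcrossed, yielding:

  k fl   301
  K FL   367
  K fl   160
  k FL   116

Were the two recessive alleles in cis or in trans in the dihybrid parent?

The two most frequent classes are K FL (367) and k fl (301); these are the parental (non-recombinant) types.
So the F1 carried K FL on one chromosome and k fl on the other — the recessive alleles are on the same chromosome (cis / coupling).

cis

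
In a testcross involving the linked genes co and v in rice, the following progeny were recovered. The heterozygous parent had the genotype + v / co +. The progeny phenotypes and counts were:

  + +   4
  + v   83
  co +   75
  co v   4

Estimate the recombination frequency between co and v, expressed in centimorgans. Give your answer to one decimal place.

The recombinant classes are + + and co v: 4 + 4 = 8.
Recombination frequency = 8/166 = 0.0482 ≈ 4.8%, i.e. 4.8 centimorgans.

4.8 centimorgans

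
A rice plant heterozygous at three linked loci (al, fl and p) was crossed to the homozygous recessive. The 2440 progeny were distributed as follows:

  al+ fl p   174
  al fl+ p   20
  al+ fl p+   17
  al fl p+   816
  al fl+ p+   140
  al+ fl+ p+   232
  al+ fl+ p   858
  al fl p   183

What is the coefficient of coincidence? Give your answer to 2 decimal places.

0.57

The two most frequent reciprocal classes, al fl p+ and al+ fl+ p, are the parental types, so the F1 was al fl p+ / al+ fl+ p.
The two rarest classes, al+ fl p+ and al fl+ p, are the double crossovers. Comparing them with the parentals, only the al allele has switched, so al is the middle locus and the order is fl – al – p.
fl–al: (314 + 37)/2440 = 0.1439; al–p: (415 + 37)/2440 = 0.1852.
Expected DCO frequency = 0.1439 × 0.1852 ≈ 0.02665; observed = 37/2440 ≈ 0.01516.
Coefficient of coincidence = 0.01516/0.02665 ≈ 0.57.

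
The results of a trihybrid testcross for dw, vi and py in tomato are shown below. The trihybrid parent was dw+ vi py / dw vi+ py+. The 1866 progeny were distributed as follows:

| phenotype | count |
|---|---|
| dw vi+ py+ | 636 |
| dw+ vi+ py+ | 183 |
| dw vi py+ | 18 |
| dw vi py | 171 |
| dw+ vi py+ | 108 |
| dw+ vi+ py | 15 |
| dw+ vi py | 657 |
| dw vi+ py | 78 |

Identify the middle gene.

The two rarest classes, dw+ vi+ py and dw vi py+, are the double crossovers. Comparing them with the parentals, only the vi allele has switched, so vi is the middle locus and the order is py – vi – dw.

vi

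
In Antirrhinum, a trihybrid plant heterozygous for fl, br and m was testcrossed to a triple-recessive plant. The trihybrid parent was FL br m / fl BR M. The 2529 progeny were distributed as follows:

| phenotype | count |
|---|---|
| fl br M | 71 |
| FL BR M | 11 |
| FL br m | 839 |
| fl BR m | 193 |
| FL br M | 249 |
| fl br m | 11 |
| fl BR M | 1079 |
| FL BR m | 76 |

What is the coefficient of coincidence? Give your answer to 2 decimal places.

0.71

The two rarest classes, fl br m and FL BR M, are the double crossovers. Comparing them with the parentals, only the fl allele has switched, so fl is the middle locus and the order is m – fl – br.
m–fl: (442 + 22)/2529 = 0.1835; fl–br: (147 + 22)/2529 = 0.0668.
Expected DCO frequency = 0.1835 × 0.0668 ≈ 0.01226; observed = 22/2529 ≈ 0.00870.
Coefficient of coincidence = 0.00870/0.01226 ≈ 0.71.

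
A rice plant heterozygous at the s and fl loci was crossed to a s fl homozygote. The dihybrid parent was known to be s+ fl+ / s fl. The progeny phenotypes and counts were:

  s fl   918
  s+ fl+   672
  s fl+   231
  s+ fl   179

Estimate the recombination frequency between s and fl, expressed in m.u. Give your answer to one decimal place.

The recombinant classes are s+ fl and s fl+: 179 + 231 = 410.
Recombination frequency = 410/2000 = 0.2050 ≈ 20.5%, i.e. 20.5 m.u.

20.5 m.u.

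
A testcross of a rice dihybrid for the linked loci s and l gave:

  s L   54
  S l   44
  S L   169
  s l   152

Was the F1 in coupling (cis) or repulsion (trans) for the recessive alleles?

cis

The two most frequent classes are S L (169) and s l (152); these are the parental (non-recombinant) types.
So the F1 carried S L on one chromosome and s l on the other — the recessive alleles are on the same chromosome (cis / coupling).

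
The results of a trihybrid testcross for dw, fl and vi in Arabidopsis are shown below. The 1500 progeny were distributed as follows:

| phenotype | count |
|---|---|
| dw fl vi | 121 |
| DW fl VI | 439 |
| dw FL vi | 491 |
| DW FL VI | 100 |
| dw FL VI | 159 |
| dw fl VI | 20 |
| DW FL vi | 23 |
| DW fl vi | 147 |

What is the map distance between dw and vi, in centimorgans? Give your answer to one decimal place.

The two most frequent reciprocal classes, dw FL vi and DW fl VI, are the parental types, so the F1 was dw FL vi / DW fl VI.
The two rarest classes, DW FL vi and dw fl VI, are the double crossovers. Comparing them with the parentals, only the dw allele has switched, so dw is the middle locus and the order is fl – dw – vi.
Crossovers in the dw–vi interval produce the single-crossover classes dw FL VI and DW fl vi (159 + 147 = 306) plus the double crossovers (43).
RF(dw–vi) = (306 + 43) / 1500 = 349/1500 = 0.2327 → 23.3 centimorgans.

23.3 centimorgans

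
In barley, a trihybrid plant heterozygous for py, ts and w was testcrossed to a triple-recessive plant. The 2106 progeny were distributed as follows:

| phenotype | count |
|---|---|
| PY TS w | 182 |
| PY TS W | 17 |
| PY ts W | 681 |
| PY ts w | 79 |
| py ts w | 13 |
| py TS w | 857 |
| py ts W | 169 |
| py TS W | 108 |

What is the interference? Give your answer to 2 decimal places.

0.24

The two most frequent reciprocal classes, py TS w and PY ts W, are the parental types, so the F1 was py TS w / PY ts W.
The two rarest classes, py ts w and PY TS W, are the double crossovers. Comparing them with the parentals, only the ts allele has switched, so ts is the middle locus and the order is py – ts – w.
py–ts: (351 + 30)/2106 = 0.1809; ts–w: (187 + 30)/2106 = 0.1030.
Expected DCO frequency = 0.1809 × 0.1030 ≈ 0.01863; observed = 30/2106 ≈ 0.01425.
Coefficient of coincidence = 0.01425/0.01863 ≈ 0.76; interference = 1 − 0.76 = 0.24.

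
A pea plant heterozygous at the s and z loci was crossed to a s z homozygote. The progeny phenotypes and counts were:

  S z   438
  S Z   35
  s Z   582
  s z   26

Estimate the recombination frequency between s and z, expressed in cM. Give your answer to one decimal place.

5.6 cM

The two most frequent classes, S z (438) and s Z (582), are the parental types, so the F1 was S z / s Z.
The recombinant classes are S Z and s z: 35 + 26 = 61.
Recombination frequency = 61/1081 = 0.0564 ≈ 5.6%, i.e. 5.6 cM.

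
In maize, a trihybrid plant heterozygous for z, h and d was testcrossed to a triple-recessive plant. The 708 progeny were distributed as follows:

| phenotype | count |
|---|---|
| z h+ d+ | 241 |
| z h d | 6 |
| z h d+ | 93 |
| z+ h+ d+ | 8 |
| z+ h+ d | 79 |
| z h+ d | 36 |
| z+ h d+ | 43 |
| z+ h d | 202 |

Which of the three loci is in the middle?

The two most frequent reciprocal classes, z h+ d+ and z+ h d, are the parental types, so the F1 was z h+ d+ / z+ h d.
The two rarest classes, z+ h+ d+ and z h d, are the double crossovers. Comparing them with the parentals, only the z allele has switched, so z is the middle locus and the order is h – z – d.

z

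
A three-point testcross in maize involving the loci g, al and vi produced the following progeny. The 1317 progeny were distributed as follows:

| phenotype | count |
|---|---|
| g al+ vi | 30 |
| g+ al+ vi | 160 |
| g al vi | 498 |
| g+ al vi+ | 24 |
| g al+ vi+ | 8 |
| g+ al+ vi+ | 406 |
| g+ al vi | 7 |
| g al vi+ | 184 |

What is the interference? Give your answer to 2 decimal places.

The two most frequent reciprocal classes, g al vi and g+ al+ vi+, are the parental types, so the F1 was g al vi / g+ al+ vi+.
The two rarest classes, g+ al vi and g al+ vi+, are the double crossovers. Comparing them with the parentals, only the g allele has switched, so g is the middle locus and the order is al – g – vi.
al–g: (54 + 15)/1317 = 0.0524; g–vi: (344 + 15)/1317 = 0.2726.
Expected DCO frequency = 0.0524 × 0.2726 ≈ 0.01428; observed = 15/1317 ≈ 0.01139.
Coefficient of coincidence = 0.01139/0.01428 ≈ 0.80; interference = 1 − 0.80 = 0.20.

0.20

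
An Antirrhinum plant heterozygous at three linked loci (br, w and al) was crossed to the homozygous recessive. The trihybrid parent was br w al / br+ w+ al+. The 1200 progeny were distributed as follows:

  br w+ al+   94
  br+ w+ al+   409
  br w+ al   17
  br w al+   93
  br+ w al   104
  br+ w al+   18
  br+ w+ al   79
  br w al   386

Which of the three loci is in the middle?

w

The two rarest classes, br w+ al and br+ w al+, are the double crossovers. Comparing them with the parentals, only the w allele has switched, so w is the middle locus and the order is al – w – br.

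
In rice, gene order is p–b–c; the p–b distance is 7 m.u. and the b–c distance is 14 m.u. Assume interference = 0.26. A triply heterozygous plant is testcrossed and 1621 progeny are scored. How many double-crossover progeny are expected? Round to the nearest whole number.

Map distances give recombination frequencies of 0.070 and 0.140 for the two intervals.
With interference 0.26 (so coincidence = 0.74), expected double-crossover frequency = 0.070 × 0.140 × 0.74 = 0.00725.
Expected number = 0.00725 × 1621 = 11.76 ≈ 12.

12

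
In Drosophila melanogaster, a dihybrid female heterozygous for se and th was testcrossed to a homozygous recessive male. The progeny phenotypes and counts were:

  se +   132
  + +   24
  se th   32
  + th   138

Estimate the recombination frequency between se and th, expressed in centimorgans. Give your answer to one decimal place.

The two most frequent classes, + th (138) and se + (132), are the parental types, so the F1 was + th / se +.
The recombinant classes are + + and se th: 24 + 32 = 56.
Recombination frequency = 56/326 = 0.1718 ≈ 17.2%, i.e. 17.2 centimorgans.

17.2 centimorgans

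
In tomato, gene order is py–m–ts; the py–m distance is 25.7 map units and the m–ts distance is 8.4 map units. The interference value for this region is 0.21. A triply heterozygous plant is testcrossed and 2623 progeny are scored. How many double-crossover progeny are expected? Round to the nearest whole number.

Map distances give recombination frequencies of 0.257 and 0.084 for the two intervals.
With interference 0.21 (so coincidence = 0.79), expected double-crossover frequency = 0.257 × 0.084 × 0.79 = 0.01705.
Expected number = 0.01705 × 2623 = 44.73 ≈ 45.

45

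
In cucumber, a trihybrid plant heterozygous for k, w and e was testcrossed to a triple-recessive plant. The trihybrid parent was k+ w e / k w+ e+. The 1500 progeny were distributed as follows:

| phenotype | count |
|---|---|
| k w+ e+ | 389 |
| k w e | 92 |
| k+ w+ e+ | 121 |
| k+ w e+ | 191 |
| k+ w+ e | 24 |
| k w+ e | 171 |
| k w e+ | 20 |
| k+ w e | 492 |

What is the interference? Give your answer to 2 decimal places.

0.37

The two rarest classes, k+ w+ e and k w e+, are the double crossovers. Comparing them with the parentals, only the w allele has switched, so w is the middle locus and the order is e – w – k.
e–w: (362 + 44)/1500 = 0.2707; w–k: (213 + 44)/1500 = 0.1713.
Expected DCO frequency = 0.2707 × 0.1713 ≈ 0.04637; observed = 44/1500 ≈ 0.02933.
Coefficient of coincidence = 0.02933/0.04637 ≈ 0.63; interference = 1 − 0.63 = 0.37.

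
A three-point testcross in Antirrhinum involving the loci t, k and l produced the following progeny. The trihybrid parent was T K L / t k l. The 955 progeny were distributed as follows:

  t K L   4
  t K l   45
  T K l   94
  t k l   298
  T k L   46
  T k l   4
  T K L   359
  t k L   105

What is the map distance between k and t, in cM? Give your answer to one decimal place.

The two rarest classes, t K L and T k l, are the double crossovers. Comparing them with the parentals, only the t allele has switched, so t is the middle locus and the order is l – t – k.
Crossovers in the t–k interval produce the single-crossover classes T k L and t K l (46 + 45 = 91) plus the double crossovers (8).
RF(t–k) = (91 + 8) / 955 = 99/955 = 0.1037 → 10.4 cM.

10.4 cM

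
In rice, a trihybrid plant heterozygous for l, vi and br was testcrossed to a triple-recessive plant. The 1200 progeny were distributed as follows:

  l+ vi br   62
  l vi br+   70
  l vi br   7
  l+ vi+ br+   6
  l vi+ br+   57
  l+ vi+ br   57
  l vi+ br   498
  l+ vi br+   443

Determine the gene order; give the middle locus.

The two most frequent reciprocal classes, l vi+ br and l+ vi br+, are the parental types, so the F1 was l vi+ br / l+ vi br+.
The two rarest classes, l vi br and l+ vi+ br+, are the double crossovers. Comparing them with the parentals, only the vi allele has switched, so vi is the middle locus and the order is br – vi – l.

vi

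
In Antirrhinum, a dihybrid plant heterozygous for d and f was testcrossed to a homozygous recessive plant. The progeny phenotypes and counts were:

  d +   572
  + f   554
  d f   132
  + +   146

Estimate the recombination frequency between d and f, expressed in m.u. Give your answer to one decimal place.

19.8 m.u.

The two most frequent classes, + f (554) and d + (572), are the parental types, so the F1 was + f / d +.
The recombinant classes are + + and d f: 146 + 132 = 278.
Recombination frequency = 278/1404 = 0.1980 ≈ 19.8%, i.e. 19.8 m.u.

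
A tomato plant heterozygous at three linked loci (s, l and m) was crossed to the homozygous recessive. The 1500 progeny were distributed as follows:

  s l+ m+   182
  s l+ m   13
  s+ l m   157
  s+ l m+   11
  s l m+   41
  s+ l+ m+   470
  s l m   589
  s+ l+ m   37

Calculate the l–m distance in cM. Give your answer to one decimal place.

6.8 cM

The two most frequent reciprocal classes, s l m and s+ l+ m+, are the parental types, so the F1 was s l m / s+ l+ m+.
The two rarest classes, s l+ m and s+ l m+, are the double crossovers. Comparing them with the parentals, only the l allele has switched, so l is the middle locus and the order is s – l – m.
Crossovers in the l–m interval produce the single-crossover classes s l m+ and s+ l+ m (41 + 37 = 78) plus the double crossovers (24).
RF(l–m) = (78 + 24) / 1500 = 102/1500 = 0.0680 → 6.8 cM.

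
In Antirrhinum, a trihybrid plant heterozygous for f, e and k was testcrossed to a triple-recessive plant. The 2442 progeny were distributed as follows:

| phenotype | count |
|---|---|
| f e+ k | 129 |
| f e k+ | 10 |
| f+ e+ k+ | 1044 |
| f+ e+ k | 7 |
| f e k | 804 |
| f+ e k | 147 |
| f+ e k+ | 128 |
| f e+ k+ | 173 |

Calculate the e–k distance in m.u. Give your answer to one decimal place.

The two most frequent reciprocal classes, f+ e+ k+ and f e k, are the parental types, so the F1 was f+ e+ k+ / f e k.
The two rarest classes, f+ e+ k and f e k+, are the double crossovers. Comparing them with the parentals, only the k allele has switched, so k is the middle locus and the order is e – k – f.
Crossovers in the e–k interval produce the single-crossover classes f+ e k+ and f e+ k (128 + 129 = 257) plus the double crossovers (17).
RF(e–k) = (257 + 17) / 2442 = 274/2442 = 0.1122 → 11.2 m.u.

11.2 m.u.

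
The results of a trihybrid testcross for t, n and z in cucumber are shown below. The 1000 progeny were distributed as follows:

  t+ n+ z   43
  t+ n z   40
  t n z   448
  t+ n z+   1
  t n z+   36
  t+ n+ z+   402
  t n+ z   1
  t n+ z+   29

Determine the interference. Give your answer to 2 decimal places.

The two most frequent reciprocal classes, t+ n+ z+ and t n z, are the parental types, so the F1 was t+ n+ z+ / t n z.
The two rarest classes, t+ n z+ and t n+ z, are the double crossovers. Comparing them with the parentals, only the n allele has switched, so n is the middle locus and the order is t – n – z.
t–n: (69 + 2)/1000 = 0.0710; n–z: (79 + 2)/1000 = 0.0810.
Expected DCO frequency = 0.0710 × 0.0810 ≈ 0.00575; observed = 2/1000 ≈ 0.00200.
Coefficient of coincidence = 0.00200/0.00575 ≈ 0.35; interference = 1 − 0.35 = 0.65.

0.65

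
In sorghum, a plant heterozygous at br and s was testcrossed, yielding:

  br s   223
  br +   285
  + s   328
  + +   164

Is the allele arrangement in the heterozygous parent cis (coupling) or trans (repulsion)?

trans

The two most frequent classes are + s (328) and br + (285); these are the parental (non-recombinant) types.
So the F1 carried + s on one chromosome and br + on the other — the recessive alleles are on opposite chromosomes (trans / repulsion).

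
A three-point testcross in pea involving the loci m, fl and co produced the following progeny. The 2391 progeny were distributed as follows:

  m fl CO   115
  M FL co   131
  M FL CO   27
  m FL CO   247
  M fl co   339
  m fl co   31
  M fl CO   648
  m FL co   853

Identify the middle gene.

The two most frequent reciprocal classes, M fl CO and m FL co, are the parental types, so the F1 was M fl CO / m FL co.
The two rarest classes, M FL CO and m fl co, are the double crossovers. Comparing them with the parentals, only the fl allele has switched, so fl is the middle locus and the order is co – fl – m.

fl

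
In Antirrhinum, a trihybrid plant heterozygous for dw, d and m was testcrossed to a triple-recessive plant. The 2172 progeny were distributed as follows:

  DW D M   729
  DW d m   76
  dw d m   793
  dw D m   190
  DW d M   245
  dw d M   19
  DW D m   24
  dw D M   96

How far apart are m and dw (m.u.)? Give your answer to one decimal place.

9.9 m.u.

The two most frequent reciprocal classes, DW D M and dw d m, are the parental types, so the F1 was DW D M / dw d m.
The two rarest classes, DW D m and dw d M, are the double crossovers. Comparing them with the parentals, only the m allele has switched, so m is the middle locus and the order is d – m – dw.
Crossovers in the m–dw interval produce the single-crossover classes dw D M and DW d m (96 + 76 = 172) plus the double crossovers (43).
RF(m–dw) = (172 + 43) / 2172 = 215/2172 = 0.0990 → 9.9 m.u.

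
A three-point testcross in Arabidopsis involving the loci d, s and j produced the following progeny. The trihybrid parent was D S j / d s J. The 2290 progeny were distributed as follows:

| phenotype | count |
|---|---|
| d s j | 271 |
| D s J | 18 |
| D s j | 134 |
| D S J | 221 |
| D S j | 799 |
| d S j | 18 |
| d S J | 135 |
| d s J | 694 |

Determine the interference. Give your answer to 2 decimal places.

The two rarest classes, d S j and D s J, are the double crossovers. Comparing them with the parentals, only the d allele has switched, so d is the middle locus and the order is j – d – s.
j–d: (492 + 36)/2290 = 0.2306; d–s: (269 + 36)/2290 = 0.1332.
Expected DCO frequency = 0.2306 × 0.1332 ≈ 0.03072; observed = 36/2290 ≈ 0.01572.
Coefficient of coincidence = 0.01572/0.03072 ≈ 0.51; interference = 1 − 0.51 = 0.49.

0.49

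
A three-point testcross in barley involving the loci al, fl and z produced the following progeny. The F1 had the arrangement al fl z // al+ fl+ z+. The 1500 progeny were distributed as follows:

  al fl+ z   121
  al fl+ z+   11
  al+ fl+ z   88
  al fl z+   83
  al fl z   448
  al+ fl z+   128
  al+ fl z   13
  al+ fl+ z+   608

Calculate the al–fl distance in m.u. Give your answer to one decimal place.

The two rarest classes, al+ fl z and al fl+ z+, are the double crossovers. Comparing them with the parentals, only the al allele has switched, so al is the middle locus and the order is fl – al – z.
Crossovers in the fl–al interval produce the single-crossover classes al fl+ z and al+ fl z+ (121 + 128 = 249) plus the double crossovers (24).
RF(fl–al) = (249 + 24) / 1500 = 273/1500 = 0.1820 → 18.2 m.u.

18.2 m.u.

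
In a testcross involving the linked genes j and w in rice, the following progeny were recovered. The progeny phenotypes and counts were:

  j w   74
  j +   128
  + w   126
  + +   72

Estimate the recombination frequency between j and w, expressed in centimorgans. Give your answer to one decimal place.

36.5 centimorgans

The two most frequent classes, + w (126) and j + (128), are the parental types, so the F1 was + w / j +.
The recombinant classes are + + and j w: 72 + 74 = 146.
Recombination frequency = 146/400 = 0.3650 ≈ 36.5%, i.e. 36.5 centimorgans.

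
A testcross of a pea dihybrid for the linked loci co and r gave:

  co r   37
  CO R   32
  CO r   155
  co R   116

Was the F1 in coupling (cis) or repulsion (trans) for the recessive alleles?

The two most frequent classes are CO r (155) and co R (116); these are the parental (non-recombinant) types.
So the F1 carried CO r on one chromosome and co R on the other — the recessive alleles are on opposite chromosomes (trans / repulsion).

trans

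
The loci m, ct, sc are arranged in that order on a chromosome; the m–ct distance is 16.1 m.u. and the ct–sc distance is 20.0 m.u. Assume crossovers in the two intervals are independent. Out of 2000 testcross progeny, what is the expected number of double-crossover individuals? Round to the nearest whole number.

64

Map distances give recombination frequencies of 0.161 and 0.200 for the two intervals.
With no interference, expected double-crossover frequency = 0.161 × 0.200 = 0.03220.
Expected number = 0.03220 × 2000 = 64.40 ≈ 64.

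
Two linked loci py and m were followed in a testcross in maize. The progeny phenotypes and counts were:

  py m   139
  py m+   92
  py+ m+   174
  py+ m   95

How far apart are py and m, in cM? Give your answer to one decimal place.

37.4 cM

The two most frequent classes, py+ m+ (174) and py m (139), are the parental types, so the F1 was py+ m+ / py m.
The recombinant classes are py+ m and py m+: 95 + 92 = 187.
Recombination frequency = 187/500 = 0.3740 ≈ 37.4%, i.e. 37.4 cM.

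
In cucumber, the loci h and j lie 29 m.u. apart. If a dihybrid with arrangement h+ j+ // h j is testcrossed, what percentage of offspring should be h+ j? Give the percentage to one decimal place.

14.5%

A map distance of 29 m.u. corresponds to a recombination frequency of 0.290.
The F1 is h+ j+ / h j, so h+ j is a recombinant gamete class with expected frequency r/2 = 0.290/2 = 0.1450.
That is 0.1450 = 14.5% of the progeny.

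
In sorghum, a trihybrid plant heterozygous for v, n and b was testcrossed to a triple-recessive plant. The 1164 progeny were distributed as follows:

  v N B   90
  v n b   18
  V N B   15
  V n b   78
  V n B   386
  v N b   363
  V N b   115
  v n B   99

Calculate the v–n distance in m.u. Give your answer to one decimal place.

The two most frequent reciprocal classes, v N b and V n B, are the parental types, so the F1 was v N b / V n B.
The two rarest classes, v n b and V N B, are the double crossovers. Comparing them with the parentals, only the n allele has switched, so n is the middle locus and the order is v – n – b.
Crossovers in the v–n interval produce the single-crossover classes V N b and v n B (115 + 99 = 214) plus the double crossovers (33).
RF(v–n) = (214 + 33) / 1164 = 247/1164 = 0.2122 → 21.2 m.u.

21.2 m.u.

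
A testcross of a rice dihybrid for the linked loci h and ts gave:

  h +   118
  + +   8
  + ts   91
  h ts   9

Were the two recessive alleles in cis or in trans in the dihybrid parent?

trans

The two most frequent classes are + ts (91) and h + (118); these are the parental (non-recombinant) types.
So the F1 carried + ts on one chromosome and h + on the other — the recessive alleles are on opposite chromosomes (trans / repulsion).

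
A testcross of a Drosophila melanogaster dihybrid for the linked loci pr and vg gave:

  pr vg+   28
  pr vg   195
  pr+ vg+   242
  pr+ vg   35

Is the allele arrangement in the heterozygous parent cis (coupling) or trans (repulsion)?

cis

The two most frequent classes are pr+ vg+ (242) and pr vg (195); these are the parental (non-recombinant) types.
So the F1 carried pr+ vg+ on one chromosome and pr vg on the other — the recessive alleles are on the same chromosome (cis / coupling).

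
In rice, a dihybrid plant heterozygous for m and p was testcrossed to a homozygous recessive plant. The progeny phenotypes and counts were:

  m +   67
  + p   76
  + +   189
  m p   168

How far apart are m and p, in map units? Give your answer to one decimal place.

The two most frequent classes, + + (189) and m p (168), are the parental types, so the F1 was + + / m p.
The recombinant classes are + p and m +: 76 + 67 = 143.
Recombination frequency = 143/500 = 0.2860 ≈ 28.6%, i.e. 28.6 map units.

28.6 map units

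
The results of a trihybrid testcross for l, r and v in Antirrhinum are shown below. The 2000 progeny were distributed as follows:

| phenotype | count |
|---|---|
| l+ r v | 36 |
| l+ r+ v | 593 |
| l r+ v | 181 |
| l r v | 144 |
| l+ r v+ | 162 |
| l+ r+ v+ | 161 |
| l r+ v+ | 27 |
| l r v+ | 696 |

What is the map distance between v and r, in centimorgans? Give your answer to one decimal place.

18.4 centimorgans

The two most frequent reciprocal classes, l+ r+ v and l r v+, are the parental types, so the F1 was l+ r+ v / l r v+.
The two rarest classes, l+ r v and l r+ v+, are the double crossovers. Comparing them with the parentals, only the r allele has switched, so r is the middle locus and the order is l – r – v.
Crossovers in the r–v interval produce the single-crossover classes l+ r+ v+ and l r v (161 + 144 = 305) plus the double crossovers (63).
RF(r–v) = (305 + 63) / 2000 = 368/2000 = 0.1840 → 18.4 centimorgans.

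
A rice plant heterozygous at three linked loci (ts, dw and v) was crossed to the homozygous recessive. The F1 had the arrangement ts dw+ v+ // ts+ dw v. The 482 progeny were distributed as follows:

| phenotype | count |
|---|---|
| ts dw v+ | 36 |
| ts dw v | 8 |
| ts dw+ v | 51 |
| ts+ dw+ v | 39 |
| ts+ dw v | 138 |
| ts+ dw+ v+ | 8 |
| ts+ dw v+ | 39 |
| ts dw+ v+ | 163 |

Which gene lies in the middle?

The two rarest classes, ts+ dw+ v+ and ts dw v, are the double crossovers. Comparing them with the parentals, only the ts allele has switched, so ts is the middle locus and the order is dw – ts – v.

ts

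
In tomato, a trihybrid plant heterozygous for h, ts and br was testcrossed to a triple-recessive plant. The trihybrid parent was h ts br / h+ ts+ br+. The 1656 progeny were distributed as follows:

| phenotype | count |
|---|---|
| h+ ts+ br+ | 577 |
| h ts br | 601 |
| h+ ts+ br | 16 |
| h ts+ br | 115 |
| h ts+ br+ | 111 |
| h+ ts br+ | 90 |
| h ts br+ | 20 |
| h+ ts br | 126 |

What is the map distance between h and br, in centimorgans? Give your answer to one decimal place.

16.5 centimorgans

The two rarest classes, h ts br+ and h+ ts+ br, are the double crossovers. Comparing them with the parentals, only the br allele has switched, so br is the middle locus and the order is h – br – ts.
Crossovers in the h–br interval produce the single-crossover classes h+ ts br and h ts+ br+ (126 + 111 = 237) plus the double crossovers (36).
RF(h–br) = (237 + 36) / 1656 = 273/1656 = 0.1649 → 16.5 centimorgans.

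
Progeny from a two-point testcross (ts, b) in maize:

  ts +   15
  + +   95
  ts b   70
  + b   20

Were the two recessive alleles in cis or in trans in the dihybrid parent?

cis

The two most frequent classes are + + (95) and ts b (70); these are the parental (non-recombinant) types.
So the F1 carried + + on one chromosome and ts b on the other — the recessive alleles are on the same chromosome (cis / coupling).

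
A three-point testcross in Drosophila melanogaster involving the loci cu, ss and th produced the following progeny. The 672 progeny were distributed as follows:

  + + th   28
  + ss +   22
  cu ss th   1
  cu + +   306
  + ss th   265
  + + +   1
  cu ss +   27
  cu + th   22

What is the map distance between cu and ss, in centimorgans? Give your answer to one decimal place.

8.5 centimorgans

The two most frequent reciprocal classes, cu + + and + ss th, are the parental types, so the F1 was cu + + / + ss th.
The two rarest classes, + + + and cu ss th, are the double crossovers. Comparing them with the parentals, only the cu allele has switched, so cu is the middle locus and the order is ss – cu – th.
Crossovers in the ss–cu interval produce the single-crossover classes cu ss + and + + th (27 + 28 = 55) plus the double crossovers (2).
RF(ss–cu) = (55 + 2) / 672 = 57/672 = 0.0848 → 8.5 centimorgans.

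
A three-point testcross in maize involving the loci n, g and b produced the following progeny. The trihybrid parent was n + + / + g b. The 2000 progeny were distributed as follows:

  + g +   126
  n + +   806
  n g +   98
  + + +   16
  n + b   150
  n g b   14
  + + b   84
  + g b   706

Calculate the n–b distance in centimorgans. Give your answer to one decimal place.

15.3 centimorgans

The two rarest classes, + + + and n g b, are the double crossovers. Comparing them with the parentals, only the n allele has switched, so n is the middle locus and the order is b – n – g.
Crossovers in the b–n interval produce the single-crossover classes n + b and + g + (150 + 126 = 276) plus the double crossovers (30).
RF(b–n) = (276 + 30) / 2000 = 306/2000 = 0.1530 → 15.3 centimorgans.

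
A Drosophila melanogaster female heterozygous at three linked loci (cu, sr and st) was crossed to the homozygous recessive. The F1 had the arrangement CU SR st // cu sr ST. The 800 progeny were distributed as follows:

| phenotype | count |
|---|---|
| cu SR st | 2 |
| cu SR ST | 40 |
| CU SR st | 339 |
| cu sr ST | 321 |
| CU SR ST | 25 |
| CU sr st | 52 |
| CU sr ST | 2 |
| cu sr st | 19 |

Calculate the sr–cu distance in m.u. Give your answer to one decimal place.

The two rarest classes, cu SR st and CU sr ST, are the double crossovers. Comparing them with the parentals, only the cu allele has switched, so cu is the middle locus and the order is sr – cu – st.
Crossovers in the sr–cu interval produce the single-crossover classes CU sr st and cu SR ST (52 + 40 = 92) plus the double crossovers (4).
RF(sr–cu) = (92 + 4) / 800 = 96/800 = 0.1200 → 12.0 m.u.

12.0 m.u.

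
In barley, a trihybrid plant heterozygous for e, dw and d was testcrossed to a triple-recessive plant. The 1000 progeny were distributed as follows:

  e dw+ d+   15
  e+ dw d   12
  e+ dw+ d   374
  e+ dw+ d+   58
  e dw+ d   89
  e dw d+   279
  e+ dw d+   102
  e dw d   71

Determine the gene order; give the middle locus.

dw

The two most frequent reciprocal classes, e dw d+ and e+ dw+ d, are the parental types, so the F1 was e dw d+ / e+ dw+ d.
The two rarest classes, e dw+ d+ and e+ dw d, are the double crossovers. Comparing them with the parentals, only the dw allele has switched, so dw is the middle locus and the order is d – dw – e.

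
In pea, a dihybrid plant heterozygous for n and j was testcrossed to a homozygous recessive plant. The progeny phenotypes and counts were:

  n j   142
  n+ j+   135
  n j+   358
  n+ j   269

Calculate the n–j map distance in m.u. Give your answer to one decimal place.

The two most frequent classes, n+ j (269) and n j+ (358), are the parental types, so the F1 was n+ j / n j+.
The recombinant classes are n+ j+ and n j: 135 + 142 = 277.
Recombination frequency = 277/904 = 0.3064 ≈ 30.6%, i.e. 30.6 m.u.

30.6 m.u.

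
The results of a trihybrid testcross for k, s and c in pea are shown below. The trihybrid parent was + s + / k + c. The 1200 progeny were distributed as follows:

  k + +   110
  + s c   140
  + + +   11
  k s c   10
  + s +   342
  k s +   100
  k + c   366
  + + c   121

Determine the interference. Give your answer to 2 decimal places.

The two rarest classes, + + + and k s c, are the double crossovers. Comparing them with the parentals, only the s allele has switched, so s is the middle locus and the order is c – s – k.
c–s: (250 + 21)/1200 = 0.2258; s–k: (221 + 21)/1200 = 0.2017.
Expected DCO frequency = 0.2258 × 0.2017 ≈ 0.04554; observed = 21/1200 ≈ 0.01750.
Coefficient of coincidence = 0.01750/0.04554 ≈ 0.38; interference = 1 − 0.38 = 0.62.

0.62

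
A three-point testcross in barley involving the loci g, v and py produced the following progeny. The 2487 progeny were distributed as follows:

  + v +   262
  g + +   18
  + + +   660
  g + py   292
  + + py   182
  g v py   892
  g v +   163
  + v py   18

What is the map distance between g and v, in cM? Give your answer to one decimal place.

The two most frequent reciprocal classes, + + + and g v py, are the parental types, so the F1 was + + + / g v py.
The two rarest classes, g + + and + v py, are the double crossovers. Comparing them with the parentals, only the g allele has switched, so g is the middle locus and the order is py – g – v.
Crossovers in the g–v interval produce the single-crossover classes + v + and g + py (262 + 292 = 554) plus the double crossovers (36).
RF(g–v) = (554 + 36) / 2487 = 590/2487 = 0.2372 → 23.7 cM.

23.7 cM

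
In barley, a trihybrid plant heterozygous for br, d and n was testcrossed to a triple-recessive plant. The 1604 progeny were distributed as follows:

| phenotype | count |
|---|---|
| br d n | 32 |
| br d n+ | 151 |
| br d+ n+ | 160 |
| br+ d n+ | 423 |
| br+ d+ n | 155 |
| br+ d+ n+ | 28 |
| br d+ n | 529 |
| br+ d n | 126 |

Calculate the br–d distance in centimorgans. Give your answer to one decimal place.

22.8 centimorgans

The two most frequent reciprocal classes, br+ d n+ and br d+ n, are the parental types, so the F1 was br+ d n+ / br d+ n.
The two rarest classes, br+ d+ n+ and br d n, are the double crossovers. Comparing them with the parentals, only the d allele has switched, so d is the middle locus and the order is n – d – br.
Crossovers in the d–br interval produce the single-crossover classes br d n+ and br+ d+ n (151 + 155 = 306) plus the double crossovers (60).
RF(d–br) = (306 + 60) / 1604 = 366/1604 = 0.2282 → 22.8 centimorgans.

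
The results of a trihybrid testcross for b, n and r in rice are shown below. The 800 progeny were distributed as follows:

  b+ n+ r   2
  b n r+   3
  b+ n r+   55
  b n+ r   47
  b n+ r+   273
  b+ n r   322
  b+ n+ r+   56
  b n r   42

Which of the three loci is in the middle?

n

The two most frequent reciprocal classes, b+ n r and b n+ r+, are the parental types, so the F1 was b+ n r / b n+ r+.
The two rarest classes, b+ n+ r and b n r+, are the double crossovers. Comparing them with the parentals, only the n allele has switched, so n is the middle locus and the order is r – n – b.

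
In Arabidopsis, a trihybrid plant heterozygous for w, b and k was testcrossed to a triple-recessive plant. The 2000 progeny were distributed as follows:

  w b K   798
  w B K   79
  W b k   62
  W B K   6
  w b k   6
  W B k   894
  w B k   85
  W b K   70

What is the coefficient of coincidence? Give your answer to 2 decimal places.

The two most frequent reciprocal classes, w b K and W B k, are the parental types, so the F1 was w b K / W B k.
The two rarest classes, w b k and W B K, are the double crossovers. Comparing them with the parentals, only the k allele has switched, so k is the middle locus and the order is b – k – w.
b–k: (141 + 12)/2000 = 0.0765; k–w: (155 + 12)/2000 = 0.0835.
Expected DCO frequency = 0.0765 × 0.0835 ≈ 0.00639; observed = 12/2000 ≈ 0.00600.
Coefficient of coincidence = 0.00600/0.00639 ≈ 0.94.

0.94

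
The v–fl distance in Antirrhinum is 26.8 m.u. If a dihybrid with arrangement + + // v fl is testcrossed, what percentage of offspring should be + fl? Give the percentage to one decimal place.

13.4%

A map distance of 26.8 m.u. corresponds to a recombination frequency of 0.268.
The F1 is + + / v fl, so + fl is a recombinant gamete class with expected frequency r/2 = 0.268/2 = 0.1340.
That is 0.1340 = 13.4% of the progeny.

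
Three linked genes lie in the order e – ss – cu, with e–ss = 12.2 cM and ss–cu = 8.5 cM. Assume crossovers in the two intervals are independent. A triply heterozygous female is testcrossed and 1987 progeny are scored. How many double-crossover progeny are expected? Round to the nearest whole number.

21

Map distances give recombination frequencies of 0.122 and 0.085 for the two intervals.
With no interference, expected double-crossover frequency = 0.122 × 0.085 = 0.01037.
Expected number = 0.01037 × 1987 = 20.61 ≈ 21.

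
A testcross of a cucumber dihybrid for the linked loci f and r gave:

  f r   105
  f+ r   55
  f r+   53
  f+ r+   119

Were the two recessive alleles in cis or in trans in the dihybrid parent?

cis

The two most frequent classes are f+ r+ (119) and f r (105); these are the parental (non-recombinant) types.
So the F1 carried f+ r+ on one chromosome and f r on the other — the recessive alleles are on the same chromosome (cis / coupling).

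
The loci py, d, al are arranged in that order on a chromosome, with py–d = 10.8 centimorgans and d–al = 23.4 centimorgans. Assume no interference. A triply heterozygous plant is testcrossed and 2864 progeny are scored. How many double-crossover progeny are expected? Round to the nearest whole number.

Map distances give recombination frequencies of 0.108 and 0.234 for the two intervals.
With no interference, expected double-crossover frequency = 0.108 × 0.234 = 0.02527.
Expected number = 0.02527 × 2864 = 72.38 ≈ 72.

72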